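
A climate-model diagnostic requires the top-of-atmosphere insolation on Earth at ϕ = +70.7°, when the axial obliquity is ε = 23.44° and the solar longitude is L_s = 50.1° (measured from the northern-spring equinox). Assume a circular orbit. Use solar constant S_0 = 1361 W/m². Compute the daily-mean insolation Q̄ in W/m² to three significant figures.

Solar declination: sin δ = sin ε · sin L_s = sin 23.44° × sin 50.1° = 0.30517, so δ = +17.768°.
cos h₀ = −tan(+70.7°) tan(+17.768°) = -0.9151, h₀ = 2.7265 rad.
Bracket: h₀ sin ϕ sin δ + cos ϕ cos δ sin h₀ = 2.7265×0.94380×0.30517 + 0.33051×0.95230×0.40328 = 0.785285 + 0.126930 = 0.912215.
Q̄ = (S_0/π) × [bracket] = (1361/π) × 0.912215 = 395.2 W/m².

Q̄ ≈ 395 W/m²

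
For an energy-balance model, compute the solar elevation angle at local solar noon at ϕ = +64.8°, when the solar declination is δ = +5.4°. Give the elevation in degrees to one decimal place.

30.6°

At local noon the hour angle is zero, so the zenith angle equals |ϕ − δ| = |+64.8° − (+5.400°)| = 59.400°.
Elevation = 90° − 59.400° = 30.6°.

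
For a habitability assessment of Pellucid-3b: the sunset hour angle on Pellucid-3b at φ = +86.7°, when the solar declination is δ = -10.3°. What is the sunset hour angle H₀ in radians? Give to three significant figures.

cos H₀ = −tan φ · tan δ = 3.1518 ≥ 1, so the host star never rises (polar night) and H₀ = 0.

H₀ = 0.00 rad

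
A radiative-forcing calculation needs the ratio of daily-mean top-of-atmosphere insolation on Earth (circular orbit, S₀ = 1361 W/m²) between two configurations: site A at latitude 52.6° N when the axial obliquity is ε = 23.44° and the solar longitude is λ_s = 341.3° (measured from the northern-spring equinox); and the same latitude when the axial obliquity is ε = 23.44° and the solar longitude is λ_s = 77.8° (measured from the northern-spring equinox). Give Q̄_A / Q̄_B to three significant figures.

— Configuration A (φ=+52.6°):
Solar declination: sin δ = sin ε · sin λ_s = sin 23.44° × sin 341.3° = -0.12754, so δ = -7.327°.
cos H₀ = −tan(+52.6°) tan(-7.327°) = 0.1682, H₀ = 1.4018 rad.
Bracket: H₀ sin φ sin δ + cos φ cos δ sin H₀ = 1.4018×0.79441×-0.12754 + 0.60738×0.99183×0.98576 = -0.142029 + 0.593839 = 0.451810.
Q̄ = (S₀/π) × [bracket] = (1361/π) × 0.451810 = 195.73 W/m².
— Configuration B (φ=+52.6°):
Solar declination: sin δ = sin ε · sin λ_s = sin 23.44° × sin 77.8° = 0.38880, so δ = +22.880°.
cos H₀ = −tan(+52.6°) tan(+22.880°) = -0.5520, H₀ = 2.1555 rad.
Bracket: H₀ sin φ sin δ + cos φ cos δ sin H₀ = 2.1555×0.79441×0.38880 + 0.60738×0.92132×0.83387 = 0.665762 + 0.466626 = 1.132388.
Q̄ = (S₀/π) × [bracket] = (1361/π) × 1.132388 = 490.57 W/m².
Ratio Q̄_A / Q̄_B = 195.73 / 490.57 = 0.3990.

Q̄_A / Q̄_B ≈ 0.399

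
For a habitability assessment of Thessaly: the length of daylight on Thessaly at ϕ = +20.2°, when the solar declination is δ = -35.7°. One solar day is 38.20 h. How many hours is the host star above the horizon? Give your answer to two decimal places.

cos h₀ = −tan ϕ · tan δ = −tan(+20.2°) × tan(-35.700°) = 0.2644, so h₀ = 1.3032 rad = 74.67°.
Daylight = 2h₀/(2π) × 38.20 h = (1.3032/π) × 38.20 = 15.85 h.

15.85 h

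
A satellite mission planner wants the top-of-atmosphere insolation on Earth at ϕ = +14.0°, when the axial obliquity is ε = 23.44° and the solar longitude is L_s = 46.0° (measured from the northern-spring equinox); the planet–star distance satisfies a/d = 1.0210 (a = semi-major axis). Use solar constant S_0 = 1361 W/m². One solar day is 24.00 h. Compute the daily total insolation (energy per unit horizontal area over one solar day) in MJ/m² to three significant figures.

Solar declination: sin δ = sin ε · sin L_s = sin 23.44° × sin 46.0° = 0.28615, so δ = +16.627°.
cos h₀ = −tan(+14.0°) tan(+16.627°) = -0.0745, h₀ = 1.6453 rad.
Bracket: h₀ sin ϕ sin δ + cos ϕ cos δ sin h₀ = 1.6453×0.24192×0.28615 + 0.97030×0.95819×0.99722 = 0.113897 + 0.927147 = 1.041044.
Inverse-square distance factor (a/d)² = 1.0210² = 1.042441.
Q̄ = (S_0/π) × 1.042441 × [bracket] = (1361/π) × 1.042441 × 1.041044 = 470.14 W/m².
Daily total = Q̄ × 24.00 h × 3600 s/h = 470.14 × 24.00 × 3600 / 10⁶ = 40.62 MJ/m².

40.6 MJ/m²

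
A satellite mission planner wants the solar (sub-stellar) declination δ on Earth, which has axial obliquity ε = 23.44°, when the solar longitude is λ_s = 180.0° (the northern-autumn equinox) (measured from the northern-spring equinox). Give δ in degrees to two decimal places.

sin δ = sin ε · sin λ_s = sin 23.44° × sin 180.0° = 0.000000.
δ = arcsin(0.000000) = +0.00°.

δ = +0.00°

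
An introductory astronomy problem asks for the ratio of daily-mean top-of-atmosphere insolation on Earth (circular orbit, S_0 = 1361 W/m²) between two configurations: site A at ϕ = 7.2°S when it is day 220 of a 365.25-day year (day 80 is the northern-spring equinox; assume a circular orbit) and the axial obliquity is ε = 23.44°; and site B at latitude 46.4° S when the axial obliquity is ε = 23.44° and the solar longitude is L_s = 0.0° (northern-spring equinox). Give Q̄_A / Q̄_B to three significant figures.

— Configuration A (ϕ=-7.2°):
Solar longitude: L_s = 360° × (220 − 80)/365.25 = 137.988°.
sin δ = sin 23.44° × sin 137.988° = 0.26624, so δ = +15.440°.
cos h₀ = −tan(-7.2°) tan(+15.440°) = 0.0349, h₀ = 1.5359 rad.
Bracket: h₀ sin ϕ sin δ + cos ϕ cos δ sin h₀ = 1.5359×-0.12533×0.26624 + 0.99211×0.96391×0.99939 = -0.051250 + 0.955721 = 0.904471.
Q̄ = (S_0/π) × [bracket] = (1361/π) × 0.904471 = 391.83 W/m².
— Configuration B (ϕ=-46.4°):
Solar declination: sin δ = sin ε · sin L_s = sin 23.44° × sin 0.0° = 0.00000, so δ = +0.000°.
cos h₀ = −tan(-46.4°) tan(+0.000°) = 0.0000, h₀ = 1.5708 rad.
Bracket: h₀ sin ϕ sin δ + cos ϕ cos δ sin h₀ = 1.5708×-0.72417×0.00000 + 0.68962×1.00000×1.00000 = -0.000000 + 0.689620 = 0.689620.
Q̄ = (S_0/π) × [bracket] = (1361/π) × 0.689620 = 298.76 W/m².
Ratio Q̄_A / Q̄_B = 391.83 / 298.76 = 1.312.

Q̄_A / Q̄_B ≈ 1.31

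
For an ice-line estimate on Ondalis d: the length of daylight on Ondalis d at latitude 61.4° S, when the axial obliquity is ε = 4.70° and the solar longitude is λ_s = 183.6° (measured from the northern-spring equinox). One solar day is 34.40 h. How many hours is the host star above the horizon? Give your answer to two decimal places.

Solar declination: sin δ = sin ε · sin λ_s = sin 4.70° × sin 183.6° = -0.00514, so δ = -0.295°.
cos H₀ = −tan φ · tan δ = −tan(-61.4°) × tan(-0.295°) = -0.0094, so H₀ = 1.5802 rad = 90.54°.
Daylight = 2H₀/(2π) × 34.40 h = (1.5802/π) × 34.40 = 17.30 h.

17.30 h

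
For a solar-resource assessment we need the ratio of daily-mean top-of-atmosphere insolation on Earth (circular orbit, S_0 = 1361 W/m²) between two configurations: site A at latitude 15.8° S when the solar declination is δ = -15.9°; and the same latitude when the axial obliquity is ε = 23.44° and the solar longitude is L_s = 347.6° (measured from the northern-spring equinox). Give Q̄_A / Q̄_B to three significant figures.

Q̄_A / Q̄_B ≈ 1.05

— Configuration A (ϕ=-15.8°):
cos h₀ = −tan(-15.8°) tan(-15.900°) = -0.0806, h₀ = 1.6515 rad.
Bracket: h₀ sin ϕ sin δ + cos ϕ cos δ sin h₀ = 1.6515×-0.27228×-0.27396 + 0.96222×0.96174×0.99675 = 0.123192 + 0.922398 = 1.045590.
Q̄ = (S_0/π) × [bracket] = (1361/π) × 1.045590 = 452.97 W/m².
— Configuration B (ϕ=-15.8°):
Solar declination: sin δ = sin ε · sin L_s = sin 23.44° × sin 347.6° = -0.08542, so δ = -4.900°.
cos h₀ = −tan(-15.8°) tan(-4.900°) = -0.0243, h₀ = 1.5951 rad.
Bracket: h₀ sin ϕ sin δ + cos ϕ cos δ sin h₀ = 1.5951×-0.27228×-0.08542 + 0.96222×0.99635×0.99971 = 0.037099 + 0.958430 = 0.995529.
Q̄ = (S_0/π) × [bracket] = (1361/π) × 0.995529 = 431.28 W/m².
Ratio Q̄_A / Q̄_B = 452.97 / 431.28 = 1.050.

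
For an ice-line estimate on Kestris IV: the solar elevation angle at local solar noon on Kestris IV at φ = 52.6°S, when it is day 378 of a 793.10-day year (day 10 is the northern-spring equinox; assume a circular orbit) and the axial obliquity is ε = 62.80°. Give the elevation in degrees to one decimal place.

25.9°

Solar longitude: λ_s = 360° × (378 − 10)/793.10 = 167.041°.
sin δ = sin 62.80° × sin 167.041° = 0.19946, so δ = +11.505°.
At local noon the hour angle is zero, so the zenith angle equals |φ − δ| = |-52.6° − (+11.505°)| = 64.105°.
Elevation = 90° − 64.105° = 25.9°.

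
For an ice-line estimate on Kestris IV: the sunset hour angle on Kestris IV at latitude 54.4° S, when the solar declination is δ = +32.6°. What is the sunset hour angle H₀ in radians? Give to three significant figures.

H₀ = 0.466 rad

cos H₀ = −tan φ · tan δ = −tan(-54.4°) × tan(+32.600°) = 0.8933, so H₀ = 0.4662 rad = 26.71°.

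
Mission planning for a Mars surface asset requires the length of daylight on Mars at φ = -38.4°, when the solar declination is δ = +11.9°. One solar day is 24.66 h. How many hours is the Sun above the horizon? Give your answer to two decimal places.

11.01 h

cos H₀ = −tan φ · tan δ = −tan(-38.4°) × tan(+11.900°) = 0.1670, so H₀ = 1.4030 rad = 80.39°.
Daylight = 2H₀/(2π) × 24.66 h = (1.4030/π) × 24.66 = 11.01 h.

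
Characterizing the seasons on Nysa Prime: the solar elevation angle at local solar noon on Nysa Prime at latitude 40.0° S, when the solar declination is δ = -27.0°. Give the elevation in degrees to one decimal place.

At local noon the hour angle is zero, so the zenith angle equals |ϕ − δ| = |-40.0° − (-27.000°)| = 13.000°.
Elevation = 90° − 13.000° = 77.0°.

77.0°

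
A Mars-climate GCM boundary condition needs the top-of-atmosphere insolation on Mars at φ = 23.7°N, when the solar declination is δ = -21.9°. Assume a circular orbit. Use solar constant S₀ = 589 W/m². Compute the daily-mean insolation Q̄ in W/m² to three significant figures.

Q̄ ≈ 118 W/m²

cos H₀ = −tan(+23.7°) tan(-21.900°) = 0.1765, H₀ = 1.3934 rad.
Bracket: H₀ sin φ sin δ + cos φ cos δ sin H₀ = 1.3934×0.40195×-0.37299 + 0.91566×0.92784×0.98431 = -0.208903 + 0.836256 = 0.627353.
Q̄ = (S₀/π) × [bracket] = (589/π) × 0.627353 = 117.6 W/m².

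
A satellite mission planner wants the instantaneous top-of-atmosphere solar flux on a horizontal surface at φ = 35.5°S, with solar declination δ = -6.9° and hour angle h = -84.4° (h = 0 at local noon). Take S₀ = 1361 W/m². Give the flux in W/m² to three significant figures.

202 W/m²

cos θ_z = sin φ sin δ + cos φ cos δ cos h = 0.069764 + 0.078868 = 0.148632.
Flux = S₀ · cos θ_z = 1361 × 0.148632 = 202.3 W/m².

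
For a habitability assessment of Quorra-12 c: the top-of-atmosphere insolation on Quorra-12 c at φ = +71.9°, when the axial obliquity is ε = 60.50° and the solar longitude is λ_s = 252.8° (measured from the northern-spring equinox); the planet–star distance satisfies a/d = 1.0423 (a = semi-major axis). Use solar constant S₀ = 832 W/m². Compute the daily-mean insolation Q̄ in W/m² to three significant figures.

Q̄ ≈ 0.00 W/m²

Solar declination: sin δ = sin ε · sin λ_s = sin 60.50° × sin 252.8° = -0.83143, so δ = -56.246°.
cos H₀ = −tan(+71.9°) tan(-56.246°) = 4.5782 ≥ 1 ⇒ polar night, H₀ = 0 and Q̄ = 0.
Inverse-square distance factor (a/d)² = 1.0423² = 1.086389.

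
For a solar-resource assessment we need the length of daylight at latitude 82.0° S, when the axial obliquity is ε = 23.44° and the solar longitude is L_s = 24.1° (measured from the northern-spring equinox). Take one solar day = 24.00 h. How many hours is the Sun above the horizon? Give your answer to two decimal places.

0.00 h

Solar declination: sin δ = sin ε · sin L_s = sin 23.44° × sin 24.1° = 0.16243, so δ = +9.348°.
cos h₀ = −tan ϕ · tan δ = 1.1713 ≥ 1, so the Sun never rises (polar night) and h₀ = 0.
Daylight = 2h₀/(2π) × 24.00 h = (0.0000/π) × 24.00 = 0.00 h.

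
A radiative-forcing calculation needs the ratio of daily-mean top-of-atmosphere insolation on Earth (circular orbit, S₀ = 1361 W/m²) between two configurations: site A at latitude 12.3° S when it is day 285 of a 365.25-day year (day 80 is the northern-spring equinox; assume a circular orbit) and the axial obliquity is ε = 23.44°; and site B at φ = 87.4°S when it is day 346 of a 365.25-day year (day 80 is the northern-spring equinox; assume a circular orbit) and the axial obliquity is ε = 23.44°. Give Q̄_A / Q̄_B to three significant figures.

Q̄_A / Q̄_B ≈ 0.822

— Configuration A (φ=-12.3°):
Solar longitude: λ_s = 360° × (285 − 80)/365.25 = 202.053°.
sin δ = sin 23.44° × sin 202.053° = -0.14936, so δ = -8.590°.
cos H₀ = −tan(-12.3°) tan(-8.590°) = -0.0329, H₀ = 1.6037 rad.
Bracket: H₀ sin φ sin δ + cos φ cos δ sin H₀ = 1.6037×-0.21303×-0.14936 + 0.97705×0.98878×0.99946 = 0.051027 + 0.965566 = 1.016593.
Q̄ = (S₀/π) × [bracket] = (1361/π) × 1.016593 = 440.41 W/m².
— Configuration B (φ=-87.4°):
Solar longitude: λ_s = 360° × (346 − 80)/365.25 = 262.177°.
sin δ = sin 23.44° × sin 262.177° = -0.39409, so δ = -23.209°.
cos H₀ = −tan(-87.4°) tan(-23.209°) = -9.4426 ≤ −1 ⇒ polar day, H₀ = π.
Bracket: H₀ sin φ sin δ + cos φ cos δ sin H₀ = 3.1416×-0.99897×-0.39409 + 0.04536×0.91907×0.00000 = 1.236798 + 0.000000 = 1.236798.
Q̄ = (S₀/π) × [bracket] = (1361/π) × 1.236798 = 535.81 W/m².
Ratio Q̄_A / Q̄_B = 440.41 / 535.81 = 0.8220.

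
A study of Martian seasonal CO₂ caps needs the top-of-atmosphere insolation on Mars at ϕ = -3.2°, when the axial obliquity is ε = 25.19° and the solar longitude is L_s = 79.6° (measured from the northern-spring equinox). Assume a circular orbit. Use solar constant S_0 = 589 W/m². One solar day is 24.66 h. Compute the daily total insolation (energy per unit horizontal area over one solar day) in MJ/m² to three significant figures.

14.5 MJ/m²

Solar declination: sin δ = sin ε · sin L_s = sin 25.19° × sin 79.6° = 0.41863, so δ = +24.748°.
cos h₀ = −tan(-3.2°) tan(+24.748°) = 0.0258, h₀ = 1.5450 rad.
Bracket: h₀ sin ϕ sin δ + cos ϕ cos δ sin h₀ = 1.5450×-0.05582×0.41863 + 0.99844×0.90816×0.99967 = -0.036103 + 0.906444 = 0.870341.
Q̄ = (S_0/π) × [bracket] = (589/π) × 0.870341 = 163.18 W/m².
Daily total = Q̄ × 24.66 h × 3600 s/h = 163.18 × 24.66 × 3600 / 10⁶ = 14.49 MJ/m².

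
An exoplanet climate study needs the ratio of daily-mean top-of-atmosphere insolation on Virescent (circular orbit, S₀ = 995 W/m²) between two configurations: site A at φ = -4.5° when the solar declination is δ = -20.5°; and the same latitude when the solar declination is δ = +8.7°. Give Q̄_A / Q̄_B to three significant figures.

Q̄_A / Q̄_B ≈ 1.01

— Configuration A (φ=-4.5°):
cos H₀ = −tan(-4.5°) tan(-20.500°) = -0.0294, H₀ = 1.6002 rad.
Bracket: H₀ sin φ sin δ + cos φ cos δ sin H₀ = 1.6002×-0.07846×-0.35021 + 0.99692×0.93667×0.99957 = 0.043969 + 0.933384 = 0.977353.
Q̄ = (S₀/π) × [bracket] = (995/π) × 0.977353 = 309.55 W/m².
— Configuration B (φ=-4.5°):
cos H₀ = −tan(-4.5°) tan(+8.700°) = 0.0120, H₀ = 1.5588 rad.
Bracket: H₀ sin φ sin δ + cos φ cos δ sin H₀ = 1.5588×-0.07846×0.15126 + 0.99692×0.98849×0.99993 = -0.018500 + 0.985376 = 0.966876.
Q̄ = (S₀/π) × [bracket] = (995/π) × 0.966876 = 306.23 W/m².
Ratio Q̄_A / Q̄_B = 309.55 / 306.23 = 1.011.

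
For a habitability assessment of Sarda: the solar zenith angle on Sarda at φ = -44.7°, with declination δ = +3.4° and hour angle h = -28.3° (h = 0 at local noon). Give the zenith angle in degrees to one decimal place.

cos θ_z = sin φ sin δ + cos φ cos δ cos h = -0.041716 + 0.624741 = 0.583025.
θ_z = arccos(0.583025) = 54.3°.

θ_z = 54.3°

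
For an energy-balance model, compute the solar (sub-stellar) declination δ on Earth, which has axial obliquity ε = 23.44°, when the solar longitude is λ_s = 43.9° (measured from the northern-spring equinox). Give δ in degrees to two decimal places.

sin δ = sin ε · sin λ_s = sin 23.44° × sin 43.9° = 0.275827.
δ = arcsin(0.275827) = +16.01°.

δ = +16.01°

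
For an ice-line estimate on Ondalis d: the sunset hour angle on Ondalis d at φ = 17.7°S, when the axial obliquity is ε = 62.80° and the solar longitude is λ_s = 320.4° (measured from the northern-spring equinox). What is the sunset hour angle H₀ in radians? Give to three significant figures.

H₀ = 1.79 rad

Solar declination: sin δ = sin ε · sin λ_s = sin 62.80° × sin 320.4° = -0.56694, so δ = -34.537°.
cos H₀ = −tan φ · tan δ = −tan(-17.7°) × tan(-34.537°) = -0.2196, so H₀ = 1.7922 rad = 102.69°.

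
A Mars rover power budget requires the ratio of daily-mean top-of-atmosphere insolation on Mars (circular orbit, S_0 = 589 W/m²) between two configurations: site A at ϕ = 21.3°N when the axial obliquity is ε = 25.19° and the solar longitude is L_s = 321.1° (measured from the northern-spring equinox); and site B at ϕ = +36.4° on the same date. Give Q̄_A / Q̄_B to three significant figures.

Q̄_A / Q̄_B ≈ 1.38

— Configuration A (ϕ=+21.3°):
Solar declination: sin δ = sin ε · sin L_s = sin 25.19° × sin 321.1° = -0.26727, so δ = -15.502°.
cos h₀ = −tan(+21.3°) tan(-15.502°) = 0.1081, h₀ = 1.4624 rad.
Bracket: h₀ sin ϕ sin δ + cos ϕ cos δ sin h₀ = 1.4624×0.36325×-0.26727 + 0.93169×0.96362×0.99414 = -0.141978 + 0.892534 = 0.750556.
Q̄ = (S_0/π) × [bracket] = (589/π) × 0.750556 = 140.72 W/m².
— Configuration B (ϕ=+36.4°):
cos h₀ = −tan(+36.4°) tan(-15.502°) = 0.2045, h₀ = 1.3649 rad.
Bracket: h₀ sin ϕ sin δ + cos ϕ cos δ sin h₀ = 1.3649×0.59342×-0.26727 + 0.80489×0.96362×0.97887 = -0.216478 + 0.759220 = 0.542742.
Q̄ = (S_0/π) × [bracket] = (589/π) × 0.542742 = 101.76 W/m².
Ratio Q̄_A / Q̄_B = 140.72 / 101.76 = 1.383.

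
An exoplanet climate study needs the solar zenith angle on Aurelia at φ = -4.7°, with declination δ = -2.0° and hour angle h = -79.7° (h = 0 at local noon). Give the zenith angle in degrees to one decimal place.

θ_z = 79.6°

cos θ_z = sin φ sin δ + cos φ cos δ cos h = 0.002860 + 0.178092 = 0.180952.
θ_z = arccos(0.180952) = 79.6°.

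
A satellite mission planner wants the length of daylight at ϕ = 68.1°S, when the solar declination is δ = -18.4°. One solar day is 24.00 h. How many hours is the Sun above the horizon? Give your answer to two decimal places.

cos h₀ = −tan ϕ · tan δ = −tan(-68.1°) × tan(-18.400°) = -0.8275, so h₀ = 2.5454 rad = 145.84°.
Daylight = 2h₀/(2π) × 24.00 h = (2.5454/π) × 24.00 = 19.45 h.

19.45 h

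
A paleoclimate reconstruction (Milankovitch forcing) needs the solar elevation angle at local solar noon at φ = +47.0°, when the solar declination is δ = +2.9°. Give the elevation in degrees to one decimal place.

45.9°

At local noon the hour angle is zero, so the zenith angle equals |φ − δ| = |+47.0° − (+2.900°)| = 44.100°.
Elevation = 90° − 44.100° = 45.9°.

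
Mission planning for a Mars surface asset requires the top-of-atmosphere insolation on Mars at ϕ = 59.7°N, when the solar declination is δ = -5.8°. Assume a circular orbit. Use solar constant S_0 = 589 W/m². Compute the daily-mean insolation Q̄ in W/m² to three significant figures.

cos h₀ = −tan(+59.7°) tan(-5.800°) = 0.1738, h₀ = 1.3961 rad.
Bracket: h₀ sin ϕ sin δ + cos ϕ cos δ sin h₀ = 1.3961×0.86340×-0.10106 + 0.50453×0.99488×0.98478 = -0.121817 + 0.494307 = 0.372490.
Q̄ = (S_0/π) × [bracket] = (589/π) × 0.372490 = 69.84 W/m².

Q̄ ≈ 69.8 W/m²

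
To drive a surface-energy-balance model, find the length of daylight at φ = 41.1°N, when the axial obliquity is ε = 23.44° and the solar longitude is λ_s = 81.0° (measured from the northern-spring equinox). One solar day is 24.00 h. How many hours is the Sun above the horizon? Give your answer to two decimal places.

Solar declination: sin δ = sin ε · sin λ_s = sin 23.44° × sin 81.0° = 0.39289, so δ = +23.135°.
cos H₀ = −tan φ · tan δ = −tan(+41.1°) × tan(+23.135°) = -0.3727, so H₀ = 1.9527 rad = 111.88°.
Daylight = 2H₀/(2π) × 24.00 h = (1.9527/π) × 24.00 = 14.92 h.

14.92 h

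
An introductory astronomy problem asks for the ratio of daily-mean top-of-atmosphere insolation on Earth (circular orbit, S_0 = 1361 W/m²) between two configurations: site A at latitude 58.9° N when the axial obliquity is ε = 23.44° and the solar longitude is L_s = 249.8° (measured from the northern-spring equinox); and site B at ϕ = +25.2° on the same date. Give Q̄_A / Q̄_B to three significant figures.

— Configuration A (ϕ=+58.9°):
Solar declination: sin δ = sin ε · sin L_s = sin 23.44° × sin 249.8° = -0.37332, so δ = -21.921°.
cos h₀ = −tan(+58.9°) tan(-21.921°) = 0.6671, h₀ = 0.8405 rad.
Bracket: h₀ sin ϕ sin δ + cos ϕ cos δ sin h₀ = 0.8405×0.85627×-0.37332 + 0.51653×0.92770×0.74498 = -0.268677 + 0.356983 = 0.088306.
Q̄ = (S_0/π) × [bracket] = (1361/π) × 0.088306 = 38.256 W/m².
— Configuration B (ϕ=+25.2°):
cos h₀ = −tan(+25.2°) tan(-21.921°) = 0.1894, h₀ = 1.3803 rad.
Bracket: h₀ sin ϕ sin δ + cos ϕ cos δ sin h₀ = 1.3803×0.42578×-0.37332 + 0.90483×0.92770×0.98191 = -0.219402 + 0.824226 = 0.604824.
Q̄ = (S_0/π) × [bracket] = (1361/π) × 0.604824 = 262.02 W/m².
Ratio Q̄_A / Q̄_B = 38.256 / 262.02 = 0.1460.

Q̄_A / Q̄_B ≈ 0.146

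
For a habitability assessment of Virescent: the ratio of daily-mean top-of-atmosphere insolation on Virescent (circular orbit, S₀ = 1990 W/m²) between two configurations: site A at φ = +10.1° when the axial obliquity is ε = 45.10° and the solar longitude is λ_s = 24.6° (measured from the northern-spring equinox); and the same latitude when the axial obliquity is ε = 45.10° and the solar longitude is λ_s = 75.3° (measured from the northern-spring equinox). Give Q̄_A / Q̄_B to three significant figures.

Q̄_A / Q̄_B ≈ 1.12

— Configuration A (φ=+10.1°):
Solar declination: sin δ = sin ε · sin λ_s = sin 45.10° × sin 24.6° = 0.29487, so δ = +17.150°.
cos H₀ = −tan(+10.1°) tan(+17.150°) = -0.0550, H₀ = 1.6258 rad.
Bracket: H₀ sin φ sin δ + cos φ cos δ sin H₀ = 1.6258×0.17537×0.29487 + 0.98450×0.95554×0.99849 = 0.084072 + 0.939309 = 1.023381.
Q̄ = (S₀/π) × [bracket] = (1990/π) × 1.023381 = 648.25 W/m².
— Configuration B (φ=+10.1°):
Solar declination: sin δ = sin ε · sin λ_s = sin 45.10° × sin 75.3° = 0.68515, so δ = +43.248°.
cos H₀ = −tan(+10.1°) tan(+43.248°) = -0.1676, H₀ = 1.7391 rad.
Bracket: H₀ sin φ sin δ + cos φ cos δ sin H₀ = 1.7391×0.17537×0.68515 + 0.98450×0.72840×0.98586 = 0.208961 + 0.706970 = 0.915931.
Q̄ = (S₀/π) × [bracket] = (1990/π) × 0.915931 = 580.18 W/m².
Ratio Q̄_A / Q̄_B = 648.25 / 580.18 = 1.117.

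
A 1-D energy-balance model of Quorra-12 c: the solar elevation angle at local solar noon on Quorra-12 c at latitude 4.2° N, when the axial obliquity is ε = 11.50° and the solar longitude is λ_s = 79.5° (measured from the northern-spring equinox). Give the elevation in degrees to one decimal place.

82.9°

Solar declination: sin δ = sin ε · sin λ_s = sin 11.50° × sin 79.5° = 0.19603, so δ = +11.305°.
At local noon the hour angle is zero, so the zenith angle equals |φ − δ| = |+4.2° − (+11.305°)| = 7.105°.
Elevation = 90° − 7.105° = 82.9°.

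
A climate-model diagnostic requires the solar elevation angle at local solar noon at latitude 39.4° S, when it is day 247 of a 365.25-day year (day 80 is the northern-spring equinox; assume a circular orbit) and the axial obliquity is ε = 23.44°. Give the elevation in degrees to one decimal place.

Solar longitude: λ_s = 360° × (247 − 80)/365.25 = 164.600°.
sin δ = sin 23.44° × sin 164.600° = 0.10564, so δ = +6.064°.
At local noon the hour angle is zero, so the zenith angle equals |φ − δ| = |-39.4° − (+6.064°)| = 45.464°.
Elevation = 90° − 45.464° = 44.5°.

44.5°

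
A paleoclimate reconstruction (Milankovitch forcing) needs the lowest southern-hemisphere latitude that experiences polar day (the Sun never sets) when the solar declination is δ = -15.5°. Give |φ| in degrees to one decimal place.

Polar day requires cos H₀ = −tan φ tan δ ≤ −1, i.e. tan φ tan δ ≥ 1.
The boundary is |tan φ| · |tan δ| = 1, so |φ| = 90° − |δ| = 90° − 15.5° = 74.5° in the southern hemisphere.

|φ| = 74.5°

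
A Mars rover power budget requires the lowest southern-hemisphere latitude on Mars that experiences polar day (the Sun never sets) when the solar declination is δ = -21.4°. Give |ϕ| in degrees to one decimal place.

Polar day requires cos h₀ = −tan ϕ tan δ ≤ −1, i.e. tan ϕ tan δ ≥ 1.
The boundary is |tan ϕ| · |tan δ| = 1, so |ϕ| = 90° − |δ| = 90° − 21.4° = 68.6° in the southern hemisphere.

|ϕ| = 68.6°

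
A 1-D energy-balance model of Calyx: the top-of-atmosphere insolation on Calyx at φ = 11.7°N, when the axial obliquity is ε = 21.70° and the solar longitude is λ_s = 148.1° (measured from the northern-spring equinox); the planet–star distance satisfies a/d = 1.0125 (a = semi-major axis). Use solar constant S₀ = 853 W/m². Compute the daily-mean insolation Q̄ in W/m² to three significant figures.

Q̄ ≈ 285 W/m²

Solar declination: sin δ = sin ε · sin λ_s = sin 21.70° × sin 148.1° = 0.19539, so δ = +11.267°.
cos H₀ = −tan(+11.7°) tan(+11.267°) = -0.0413, H₀ = 1.6121 rad.
Bracket: H₀ sin φ sin δ + cos φ cos δ sin H₀ = 1.6121×0.20279×0.19539 + 0.97922×0.98073×0.99915 = 0.063876 + 0.959534 = 1.023410.
Inverse-square distance factor (a/d)² = 1.0125² = 1.025156.
Q̄ = (S₀/π) × 1.025156 × [bracket] = (853/π) × 1.025156 × 1.023410 = 284.9 W/m².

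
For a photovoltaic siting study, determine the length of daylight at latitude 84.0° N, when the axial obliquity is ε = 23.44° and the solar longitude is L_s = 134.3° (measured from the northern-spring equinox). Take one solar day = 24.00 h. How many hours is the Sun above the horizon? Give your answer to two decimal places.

Solar declination: sin δ = sin ε · sin L_s = sin 23.44° × sin 134.3° = 0.28469, so δ = +16.541°.
Sunrise equation: cos h₀ = −tan ϕ · tan δ = -2.8256 ≤ −1, so the Sun never sets (polar day) and h₀ = π.
Daylight = 2h₀/(2π) × 24.00 h = (3.1416/π) × 24.00 = 24.00 h.

24.00 h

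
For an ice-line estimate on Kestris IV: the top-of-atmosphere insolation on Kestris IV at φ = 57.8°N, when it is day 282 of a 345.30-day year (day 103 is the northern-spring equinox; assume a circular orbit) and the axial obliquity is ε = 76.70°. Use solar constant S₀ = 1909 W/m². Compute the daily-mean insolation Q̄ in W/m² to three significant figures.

Solar longitude: λ_s = 360° × (282 − 103)/345.30 = 186.620°.
sin δ = sin 76.70° × sin 186.620° = -0.11220, so δ = -6.442°.
cos H₀ = −tan(+57.8°) tan(-6.442°) = 0.1793, H₀ = 1.3905 rad.
Bracket: H₀ sin φ sin δ + cos φ cos δ sin H₀ = 1.3905×0.84619×-0.11220 + 0.53288×0.99369×0.98379 = -0.132018 + 0.520934 = 0.388916.
Q̄ = (S₀/π) × [bracket] = (1909/π) × 0.388916 = 236.3 W/m².

Q̄ ≈ 236 W/m²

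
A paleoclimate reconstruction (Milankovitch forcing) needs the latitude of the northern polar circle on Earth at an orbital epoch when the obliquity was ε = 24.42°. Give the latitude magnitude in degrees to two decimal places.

65.58°

The polar circle is the lowest latitude that experiences at least one full rotation of continuous daylight at the northern-summer solstice; it lies at |φ| = 90° − ε = 90° − 24.42° = 65.58°.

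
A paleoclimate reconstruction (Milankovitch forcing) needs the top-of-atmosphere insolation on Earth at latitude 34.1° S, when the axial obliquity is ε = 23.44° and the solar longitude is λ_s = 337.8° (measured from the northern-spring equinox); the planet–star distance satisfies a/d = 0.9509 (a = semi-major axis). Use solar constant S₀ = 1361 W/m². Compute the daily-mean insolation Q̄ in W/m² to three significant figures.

Solar declination: sin δ = sin ε · sin λ_s = sin 23.44° × sin 337.8° = -0.15030, so δ = -8.644°.
cos H₀ = −tan(-34.1°) tan(-8.644°) = -0.1029, H₀ = 1.6739 rad.
Bracket: H₀ sin φ sin δ + cos φ cos δ sin H₀ = 1.6739×-0.56064×-0.15030 + 0.82806×0.98864×0.99469 = 0.141050 + 0.814306 = 0.955356.
Inverse-square distance factor (a/d)² = 0.9509² = 0.904211.
Q̄ = (S₀/π) × 0.904211 × [bracket] = (1361/π) × 0.904211 × 0.955356 = 374.2 W/m².

Q̄ ≈ 374 W/m²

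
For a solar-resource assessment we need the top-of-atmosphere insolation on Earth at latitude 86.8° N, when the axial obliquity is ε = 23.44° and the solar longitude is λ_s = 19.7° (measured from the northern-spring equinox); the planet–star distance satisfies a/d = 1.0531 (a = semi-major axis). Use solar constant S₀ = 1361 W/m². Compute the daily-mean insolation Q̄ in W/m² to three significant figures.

Solar declination: sin δ = sin ε · sin λ_s = sin 23.44° × sin 19.7° = 0.13409, so δ = +7.706°.
cos H₀ = −tan(+86.8°) tan(+7.706°) = -2.4203 ≤ −1 ⇒ polar day, H₀ = π.
Bracket: H₀ sin φ sin δ + cos φ cos δ sin H₀ = 3.1416×0.99844×0.13409 + 0.05582×0.99097×0.00000 = 0.420600 + 0.000000 = 0.420600.
Inverse-square distance factor (a/d)² = 1.0531² = 1.109020.
Q̄ = (S₀/π) × 1.109020 × [bracket] = (1361/π) × 1.109020 × 0.420600 = 202.1 W/m².

Q̄ ≈ 202 W/m²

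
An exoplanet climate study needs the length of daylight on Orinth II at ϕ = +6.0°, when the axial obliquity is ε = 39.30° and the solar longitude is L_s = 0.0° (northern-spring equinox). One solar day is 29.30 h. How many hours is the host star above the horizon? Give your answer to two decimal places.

Solar declination: sin δ = sin ε · sin L_s = sin 39.30° × sin 0.0° = 0.00000, so δ = +0.000°.
cos h₀ = −tan ϕ · tan δ = −tan(+6.0°) × tan(+0.000°) = -0.0000, so h₀ = 1.5708 rad = 90.00°.
Daylight = 2h₀/(2π) × 29.30 h = (1.5708/π) × 29.30 = 14.65 h.

14.65 h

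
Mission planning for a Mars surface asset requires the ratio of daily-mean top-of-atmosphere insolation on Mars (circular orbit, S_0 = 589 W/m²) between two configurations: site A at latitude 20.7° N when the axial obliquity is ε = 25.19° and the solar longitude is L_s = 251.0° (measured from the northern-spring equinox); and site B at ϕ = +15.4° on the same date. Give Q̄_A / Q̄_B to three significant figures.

Q̄_A / Q̄_B ≈ 0.894

— Configuration A (ϕ=+20.7°):
Solar declination: sin δ = sin ε · sin L_s = sin 25.19° × sin 251.0° = -0.40243, so δ = -23.730°.
cos h₀ = −tan(+20.7°) tan(-23.730°) = 0.1661, h₀ = 1.4039 rad.
Bracket: h₀ sin ϕ sin δ + cos ϕ cos δ sin h₀ = 1.4039×0.35347×-0.40243 + 0.93544×0.91545×0.98611 = -0.199700 + 0.844454 = 0.644754.
Q̄ = (S_0/π) × [bracket] = (589/π) × 0.644754 = 120.88 W/m².
— Configuration B (ϕ=+15.4°):
cos h₀ = −tan(+15.4°) tan(-23.730°) = 0.1211, h₀ = 1.4494 rad.
Bracket: h₀ sin ϕ sin δ + cos ϕ cos δ sin h₀ = 1.4494×0.26556×-0.40243 + 0.96410×0.91545×0.99264 = -0.154896 + 0.876090 = 0.721194.
Q̄ = (S_0/π) × [bracket] = (589/π) × 0.721194 = 135.21 W/m².
Ratio Q̄_A / Q̄_B = 120.88 / 135.21 = 0.8940.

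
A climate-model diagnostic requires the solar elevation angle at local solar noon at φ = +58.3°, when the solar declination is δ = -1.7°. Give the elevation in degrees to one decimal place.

30.0°

At local noon the hour angle is zero, so the zenith angle equals |φ − δ| = |+58.3° − (-1.700°)| = 60.000°.
Elevation = 90° − 60.000° = 30.0°.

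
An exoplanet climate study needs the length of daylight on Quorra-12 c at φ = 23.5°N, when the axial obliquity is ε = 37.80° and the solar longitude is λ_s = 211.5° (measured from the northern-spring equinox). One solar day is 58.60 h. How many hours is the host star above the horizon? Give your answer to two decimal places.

26.55 h

Solar declination: sin δ = sin ε · sin λ_s = sin 37.80° × sin 211.5° = -0.32024, so δ = -18.678°.
cos H₀ = −tan φ · tan δ = −tan(+23.5°) × tan(-18.678°) = 0.1470, so H₀ = 1.4233 rad = 81.55°.
Daylight = 2H₀/(2π) × 58.60 h = (1.4233/π) × 58.60 = 26.55 h.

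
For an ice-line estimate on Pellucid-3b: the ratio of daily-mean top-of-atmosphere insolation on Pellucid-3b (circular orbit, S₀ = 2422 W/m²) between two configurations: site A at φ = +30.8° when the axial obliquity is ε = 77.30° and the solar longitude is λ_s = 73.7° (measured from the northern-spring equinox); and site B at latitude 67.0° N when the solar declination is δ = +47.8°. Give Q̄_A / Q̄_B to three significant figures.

Q̄_A / Q̄_B ≈ 0.703

— Configuration A (φ=+30.8°):
Solar declination: sin δ = sin ε · sin λ_s = sin 77.30° × sin 73.7° = 0.93632, so δ = +69.443°.
cos H₀ = −tan(+30.8°) tan(+69.443°) = -1.5896 ≤ −1 ⇒ polar day, H₀ = π.
Bracket: H₀ sin φ sin δ + cos φ cos δ sin H₀ = 3.1416×0.51204×0.93632 + 0.85896×0.35114×0.00000 = 1.506188 + 0.000000 = 1.506188.
Q̄ = (S₀/π) × [bracket] = (2422/π) × 1.506188 = 1161.2 W/m².
— Configuration B (φ=+67.0°):
cos H₀ = −tan(+67.0°) tan(+47.800°) = -2.5981 ≤ −1 ⇒ polar day, H₀ = π.
Bracket: H₀ sin φ sin δ + cos φ cos δ sin H₀ = 3.1416×0.92050×0.74080 + 0.39073×0.67172×0.00000 = 2.142277 + 0.000000 = 2.142277.
Q̄ = (S₀/π) × [bracket] = (2422/π) × 2.142277 = 1651.6 W/m².
Ratio Q̄_A / Q̄_B = 1161.2 / 1651.6 = 0.7031.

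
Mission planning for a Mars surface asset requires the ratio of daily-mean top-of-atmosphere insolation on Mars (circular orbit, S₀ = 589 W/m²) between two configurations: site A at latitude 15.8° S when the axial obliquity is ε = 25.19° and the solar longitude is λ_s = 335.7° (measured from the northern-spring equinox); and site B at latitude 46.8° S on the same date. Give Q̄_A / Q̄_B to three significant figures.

Q̄_A / Q̄_B ≈ 1.15

— Configuration A (φ=-15.8°):
Solar declination: sin δ = sin ε · sin λ_s = sin 25.19° × sin 335.7° = -0.17515, so δ = -10.087°.
cos H₀ = −tan(-15.8°) tan(-10.087°) = -0.0503, H₀ = 1.6212 rad.
Bracket: H₀ sin φ sin δ + cos φ cos δ sin H₀ = 1.6212×-0.27228×-0.17515 + 0.96222×0.98454×0.99873 = 0.077315 + 0.946141 = 1.023456.
Q̄ = (S₀/π) × [bracket] = (589/π) × 1.023456 = 191.88 W/m².
— Configuration B (φ=-46.8°):
cos H₀ = −tan(-46.8°) tan(-10.087°) = -0.1894, H₀ = 1.7614 rad.
Bracket: H₀ sin φ sin δ + cos φ cos δ sin H₀ = 1.7614×-0.72897×-0.17515 + 0.68455×0.98454×0.98189 = 0.224894 + 0.661761 = 0.886655.
Q̄ = (S₀/π) × [bracket] = (589/π) × 0.886655 = 166.23 W/m².
Ratio Q̄_A / Q̄_B = 191.88 / 166.23 = 1.154.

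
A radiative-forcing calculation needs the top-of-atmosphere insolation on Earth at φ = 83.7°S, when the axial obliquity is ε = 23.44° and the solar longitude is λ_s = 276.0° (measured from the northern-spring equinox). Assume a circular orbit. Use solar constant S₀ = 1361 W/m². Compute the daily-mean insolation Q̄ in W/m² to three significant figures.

Solar declination: sin δ = sin ε · sin λ_s = sin 23.44° × sin 276.0° = -0.39561, so δ = -23.304°.
cos H₀ = −tan(-83.7°) tan(-23.304°) = -3.9017 ≤ −1 ⇒ polar day, H₀ = π.
Bracket: H₀ sin φ sin δ + cos φ cos δ sin H₀ = 3.1416×-0.99396×-0.39561 + 0.10973×0.91842×0.00000 = 1.235342 + 0.000000 = 1.235342.
Q̄ = (S₀/π) × [bracket] = (1361/π) × 1.235342 = 535.2 W/m².

Q̄ ≈ 535 W/m²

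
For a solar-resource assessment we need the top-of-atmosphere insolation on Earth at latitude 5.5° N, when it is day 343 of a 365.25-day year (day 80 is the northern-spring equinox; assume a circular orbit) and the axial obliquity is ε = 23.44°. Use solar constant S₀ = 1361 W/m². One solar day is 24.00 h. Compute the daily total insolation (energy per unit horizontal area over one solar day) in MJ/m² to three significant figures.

32.1 MJ/m²

Solar longitude: λ_s = 360° × (343 − 80)/365.25 = 259.220°.
sin δ = sin 23.44° × sin 259.220° = -0.39077, so δ = -23.002°.
cos H₀ = −tan(+5.5°) tan(-23.002°) = 0.0409, H₀ = 1.5299 rad.
Bracket: H₀ sin φ sin δ + cos φ cos δ sin H₀ = 1.5299×0.09585×-0.39077 + 0.99540×0.92049×0.99916 = -0.057303 + 0.915486 = 0.858183.
Q̄ = (S₀/π) × [bracket] = (1361/π) × 0.858183 = 371.78 W/m².
Daily total = Q̄ × 24.00 h × 3600 s/h = 371.78 × 24.00 × 3600 / 10⁶ = 32.12 MJ/m².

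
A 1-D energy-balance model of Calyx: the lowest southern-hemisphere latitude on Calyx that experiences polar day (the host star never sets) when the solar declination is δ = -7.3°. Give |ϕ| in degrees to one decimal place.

Polar day requires cos h₀ = −tan ϕ tan δ ≤ −1, i.e. tan ϕ tan δ ≥ 1.
The boundary is |tan ϕ| · |tan δ| = 1, so |ϕ| = 90° − |δ| = 90° − 7.3° = 82.7° in the southern hemisphere.

|ϕ| = 82.7°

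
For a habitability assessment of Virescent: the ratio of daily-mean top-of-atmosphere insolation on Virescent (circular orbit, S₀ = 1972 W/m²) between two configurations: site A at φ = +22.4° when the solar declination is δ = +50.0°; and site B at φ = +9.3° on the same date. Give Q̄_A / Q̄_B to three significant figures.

Q̄_A / Q̄_B ≈ 1.34

— Configuration A (φ=+22.4°):
cos H₀ = −tan(+22.4°) tan(+50.000°) = -0.4912, H₀ = 2.0843 rad.
Bracket: H₀ sin φ sin δ + cos φ cos δ sin H₀ = 2.0843×0.38107×0.76604 + 0.92455×0.64279×0.87104 = 0.608438 + 0.517652 = 1.126090.
Q̄ = (S₀/π) × [bracket] = (1972/π) × 1.126090 = 706.85 W/m².
— Configuration B (φ=+9.3°):
cos H₀ = −tan(+9.3°) tan(+50.000°) = -0.1952, H₀ = 1.7672 rad.
Bracket: H₀ sin φ sin δ + cos φ cos δ sin H₀ = 1.7672×0.16160×0.76604 + 0.98686×0.64279×0.98077 = 0.218765 + 0.622145 = 0.840910.
Q̄ = (S₀/π) × [bracket] = (1972/π) × 0.840910 = 527.85 W/m².
Ratio Q̄_A / Q̄_B = 706.85 / 527.85 = 1.339.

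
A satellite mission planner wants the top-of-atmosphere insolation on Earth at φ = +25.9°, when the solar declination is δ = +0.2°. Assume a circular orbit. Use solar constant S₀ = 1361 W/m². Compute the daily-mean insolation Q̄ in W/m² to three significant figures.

cos H₀ = −tan(+25.9°) tan(+0.200°) = -0.0017, H₀ = 1.5725 rad.
Bracket: H₀ sin φ sin δ + cos φ cos δ sin H₀ = 1.5725×0.43680×0.00349 + 0.89956×0.99999×1.00000 = 0.002397 + 0.899551 = 0.901948.
Q̄ = (S₀/π) × [bracket] = (1361/π) × 0.901948 = 390.7 W/m².

Q̄ ≈ 391 W/m²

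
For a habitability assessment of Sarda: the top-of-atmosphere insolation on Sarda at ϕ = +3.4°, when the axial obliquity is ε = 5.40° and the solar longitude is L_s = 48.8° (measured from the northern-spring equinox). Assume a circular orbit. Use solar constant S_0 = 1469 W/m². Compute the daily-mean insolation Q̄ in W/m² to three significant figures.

Solar declination: sin δ = sin ε · sin L_s = sin 5.40° × sin 48.8° = 0.07081, so δ = +4.060°.
cos h₀ = −tan(+3.4°) tan(+4.060°) = -0.0042, h₀ = 1.5750 rad.
Bracket: h₀ sin ϕ sin δ + cos ϕ cos δ sin h₀ = 1.5750×0.05931×0.07081 + 0.99824×0.99749×0.99999 = 0.006615 + 0.995724 = 1.002339.
Q̄ = (S_0/π) × [bracket] = (1469/π) × 1.002339 = 468.7 W/m².

Q̄ ≈ 469 W/m²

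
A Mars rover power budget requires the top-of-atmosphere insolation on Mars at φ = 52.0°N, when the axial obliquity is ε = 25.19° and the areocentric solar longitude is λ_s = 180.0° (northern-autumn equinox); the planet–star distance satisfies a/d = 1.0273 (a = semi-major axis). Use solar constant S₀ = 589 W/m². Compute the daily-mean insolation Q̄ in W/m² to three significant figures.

Q̄ ≈ 122 W/m²

sin δ = sin 25.19° × sin 180.0° = 0.00000, so δ = +0.000°.
cos H₀ = −tan(+52.0°) tan(+0.000°) = -0.0000, H₀ = 1.5708 rad.
Bracket: H₀ sin φ sin δ + cos φ cos δ sin H₀ = 1.5708×0.78801×0.00000 + 0.61566×1.00000×1.00000 = 0.000000 + 0.615660 = 0.615660.
Inverse-square distance factor (a/d)² = 1.0273² = 1.055345.
Q̄ = (S₀/π) × 1.055345 × [bracket] = (589/π) × 1.055345 × 0.615660 = 121.8 W/m².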